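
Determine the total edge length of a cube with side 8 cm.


Shape: cube
Side s = 8 cm
A cube has 12 edges, all equal.
Formula: total edge length = 12 * s
Total = 12 * 8
Total = 96
96 cm


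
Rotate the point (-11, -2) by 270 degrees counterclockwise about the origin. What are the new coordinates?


Transformation: rotation about the origin
Original point: (-11, -2)
Rule for 270 deg counterclockwise: (x, y) -> (y, -x)
Apply: (-11, -2) -> (-2, 11)
(-2, 11)


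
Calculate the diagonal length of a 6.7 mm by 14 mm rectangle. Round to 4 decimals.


Shape: rectangle (diagonal via Pythagoras)
Sides: 6.7 mm and 14 mm
Formula: d = sqrt(l^2 + w^2)
l^2 = 44.89, w^2 = 196
l^2 + w^2 = 240.89
d = sqrt(240.89)
d = 15.5206
15.5206 mm


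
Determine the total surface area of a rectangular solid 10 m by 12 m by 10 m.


Shape: rectangular prism
l = 10 m, w = 12 m, h = 10 m
Formula: SA = 2(lw + lh + wh)
lw = 120, lh = 100, wh = 120
lw + lh + wh = 340
SA = 2 * 340
SA = 680
680 m^2


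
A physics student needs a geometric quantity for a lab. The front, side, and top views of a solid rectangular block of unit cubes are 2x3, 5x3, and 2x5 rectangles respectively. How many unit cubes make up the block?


Orthographic views of a solid rectangular block:
Front view 2 x 3 -> length = 2, height = 3
Side view 5 x 3 -> width = 5, height = 3 (consistent)
Top view 2 x 5 -> confirms length = 2, width = 5
The block is 2 x 5 x 3.
Total unit cubes = 2 * 5 * 3 = 30
30 unit cubes


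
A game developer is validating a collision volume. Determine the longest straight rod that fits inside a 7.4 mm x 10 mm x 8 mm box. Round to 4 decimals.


Shape: rectangular box (space diagonal)
l = 7.4 mm, w = 10 mm, h = 8 mm
Visualize: the diagonal of the base, then a right triangle with that diagonal and the height.
Formula: d = sqrt(l^2 + w^2 + h^2)
l^2 + w^2 + h^2 = 54.76 + 100 + 64 = 218.76
d = sqrt(218.76)
d = 14.7905
14.7905 mm


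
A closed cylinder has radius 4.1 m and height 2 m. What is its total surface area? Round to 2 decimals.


Shape: closed cylinder
Radius r = 4.1 m, Height h = 2 m
Formula: SA = 2*pi*r^2 + 2*pi*r*h = 2*pi*r*(r + h)
r + h = 6.1
2 * r * (r + h) = 2 * 4.1 * 6.1 = 50.02
SA = 50.02 * pi
SA = 157.14
157.14 m^2


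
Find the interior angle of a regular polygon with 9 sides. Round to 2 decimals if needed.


Shape: regular nonagon (9 sides)
Formula: interior angle = (n - 2) * 180 / n
(n - 2) = 7
(n - 2) * 180 = 1260
angle = 1260 / 9
angle = 140
140 degrees


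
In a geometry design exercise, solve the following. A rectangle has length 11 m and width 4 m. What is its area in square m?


Shape: rectangle
Length l = 11 m, Width w = 4 m
Formula: A = l * w
A = 11 * 4
A = 44
44 m^2


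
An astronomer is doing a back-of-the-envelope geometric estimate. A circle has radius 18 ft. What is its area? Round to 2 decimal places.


Shape: circle
Radius r = 18 ft
Formula: A = pi * r^2
r^2 = 18^2 = 324
A = pi * 324
A = 1017.88
1017.88 ft^2


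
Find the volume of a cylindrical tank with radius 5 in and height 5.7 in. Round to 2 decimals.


Shape: cylinder
Radius r = 5 in, Height h = 5.7 in
Formula: V = pi * r^2 * h
r^2 = 25
V = pi * 25 * 5.7
V = 142.5 * pi
V = 447.68
447.68 in^3


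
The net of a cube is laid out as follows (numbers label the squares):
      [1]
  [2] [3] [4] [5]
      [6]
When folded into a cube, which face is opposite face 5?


Net: cross layout. Take square 3 as the base (bottom).
Fold the four squares in the horizontal row up around 3: 2 -> left, 4 -> right, 5 wraps to the top.
Fold 1 and 6 up from 3: 1 -> back, 6 -> front.
Opposite pairs are therefore: (1, 6), (2, 4), (3, 5).
Face 5 is opposite face 3.
face 3


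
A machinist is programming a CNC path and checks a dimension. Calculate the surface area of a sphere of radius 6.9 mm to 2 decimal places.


Shape: sphere
Radius r = 6.9 mm
Formula: SA = 4 * pi * r^2
r^2 = 47.61
SA = 4 * pi * 47.61
SA = 190.44 * pi
SA = 598.28
598.28 mm^2


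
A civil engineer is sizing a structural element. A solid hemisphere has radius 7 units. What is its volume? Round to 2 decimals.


Shape: hemisphere (half of a sphere)
Radius r = 7 units
Formula: V = (1/2) * (4/3) * pi * r^3 = (2/3) * pi * r^3
r^3 = 343
(2/3) * 343 = 228.666667
V = 228.666667 * pi
V = 718.38
718.38 units^3


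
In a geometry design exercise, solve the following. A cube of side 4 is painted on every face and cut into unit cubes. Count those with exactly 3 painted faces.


Large cube: 4 x 4 x 4, cut into unit cubes.
Cubes with 3 painted faces are at the corners. A cube always has 8 corners.
Count = 8
8 unit cubes


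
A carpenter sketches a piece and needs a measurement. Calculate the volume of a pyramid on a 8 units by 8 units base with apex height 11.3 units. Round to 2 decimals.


Shape: rectangular pyramid
Base: 8 units x 8 units, Height h = 11.3 units
Formula: V = (1/3) * base_area * h
base_area = 8 * 8 = 64
base_area * h = 64 * 11.3 = 723.2
V = 723.2 / 3
V = 241.07
241.07 units^3


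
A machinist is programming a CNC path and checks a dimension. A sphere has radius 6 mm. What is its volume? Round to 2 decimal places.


Shape: sphere
Radius r = 6 mm
Formula: V = (4/3) * pi * r^3
r^3 = 216
(4/3) * 216 = 288
V = 288 * pi
V = 904.78
904.78 mm^3


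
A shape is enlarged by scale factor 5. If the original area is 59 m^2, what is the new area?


Linear scale factor k = 5
Original area = 59 m^2
Rule: under a linear scaling by k, areas scale by k^2.
k^2 = 5^2 = 25
New area = 59 * 25
New area = 1475
1475 m^2


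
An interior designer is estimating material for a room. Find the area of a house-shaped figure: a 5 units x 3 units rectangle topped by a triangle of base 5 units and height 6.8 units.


Composite shape: rectangle + triangle
Rectangle area = 5 * 3 = 15
Triangle area = 0.5 * 5 * 6.8 = 17
Total = 15 + 17
Total = 32
32 units^2


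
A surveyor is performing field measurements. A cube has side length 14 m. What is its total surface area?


Shape: cube
Side s = 14 m
A cube has 6 square faces.
Formula: SA = 6 * s^2
s^2 = 196
SA = 6 * 196
SA = 1176
1176 m^2


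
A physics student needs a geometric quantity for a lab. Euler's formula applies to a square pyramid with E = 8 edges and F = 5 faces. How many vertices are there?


Polyhedron: square pyramid
Euler's formula for convex polyhedra: V - E + F = 2
Given: E = 8 edges and F = 5 faces
Solve for V:
V = 2 + E - F = 2 + 8 - 5 = 5
5 vertices


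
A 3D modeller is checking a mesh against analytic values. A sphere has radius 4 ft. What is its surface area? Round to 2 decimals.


Shape: sphere
Radius r = 4 ft
Formula: SA = 4 * pi * r^2
r^2 = 16
SA = 4 * pi * 16
SA = 64 * pi
SA = 201.06
201.06 ft^2


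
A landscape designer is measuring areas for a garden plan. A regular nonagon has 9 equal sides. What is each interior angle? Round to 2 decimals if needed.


Shape: regular nonagon (9 sides)
Formula: interior angle = (n - 2) * 180 / n
(n - 2) = 7
(n - 2) * 180 = 1260
angle = 1260 / 9
angle = 140
140 degrees


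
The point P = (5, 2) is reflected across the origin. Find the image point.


Transformation: reflection
Original point: (5, 2)
Rule for reflection through the origin: (x, y) -> (-x, -y)
Apply: (5, 2) -> (-5, -2)
(-5, -2)


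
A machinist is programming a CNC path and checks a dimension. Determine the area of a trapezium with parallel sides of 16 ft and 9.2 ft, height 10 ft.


Shape: trapezoid
Parallel sides a = 16 ft, b = 9.2 ft; Height h = 10 ft
Formula: A = (a + b) * h / 2
a + b = 16 + 9.2 = 25.2
A = 25.2 * 10 / 2
A = 252 / 2
A = 126
126 ft^2


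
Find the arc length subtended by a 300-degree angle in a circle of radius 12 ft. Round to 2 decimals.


Shape: circular arc
Radius r = 12 ft, Angle = 300 degrees
Formula: L = (angle/360) * 2 * pi * r
2 * pi * r = 24 * pi
L = (300/360) * 24 * pi
L = 20 * pi
L = 62.83
62.83 ft


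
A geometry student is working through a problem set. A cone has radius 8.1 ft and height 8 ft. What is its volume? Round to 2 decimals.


Shape: cone
Radius r = 8.1 ft, Height h = 8 ft
Formula: V = (1/3) * pi * r^2 * h
r^2 = 65.61
pi * r^2 * h = pi * 65.61 * 8 = 524.88 * pi
V = 524.88 * pi / 3
V = 549.65
549.65 ft^3


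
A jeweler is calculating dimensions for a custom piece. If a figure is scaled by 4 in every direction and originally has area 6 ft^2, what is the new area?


Linear scale factor k = 4
Original area = 6 ft^2
Rule: under a linear scaling by k, areas scale by k^2.
k^2 = 4^2 = 16
New area = 6 * 16
New area = 96
96 ft^2


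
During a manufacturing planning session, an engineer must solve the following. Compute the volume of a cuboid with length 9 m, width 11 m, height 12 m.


Shape: rectangular prism
l = 9 m, w = 11 m, h = 12 m
Formula: V = l * w * h
V = 9 * 11 * 12
V = 99 * 12
V = 1188
1188 m^3


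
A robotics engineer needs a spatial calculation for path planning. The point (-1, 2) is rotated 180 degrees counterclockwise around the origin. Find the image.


Transformation: rotation about the origin
Original point: (-1, 2)
Rule for 180 deg: (x, y) -> (-x, -y)
Apply: (-1, 2) -> (1, -2)
(1, -2)


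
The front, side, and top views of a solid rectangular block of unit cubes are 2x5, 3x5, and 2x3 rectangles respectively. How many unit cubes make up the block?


Orthographic views of a solid rectangular block:
Front view 2 x 5 -> length = 2, height = 5
Side view 3 x 5 -> width = 3, height = 5 (consistent)
Top view 2 x 3 -> confirms length = 2, width = 3
The block is 2 x 3 x 5.
Total unit cubes = 2 * 3 * 5 = 30
30 unit cubes


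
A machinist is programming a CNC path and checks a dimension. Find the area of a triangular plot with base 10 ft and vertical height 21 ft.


Shape: triangle
Base b = 10 ft, Height h = 21 ft
Formula: A = (1/2) * b * h
A = 0.5 * 10 * 21
A = 0.5 * 210
A = 105
105 ft^2


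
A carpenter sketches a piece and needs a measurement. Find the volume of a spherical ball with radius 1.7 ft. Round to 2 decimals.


Shape: sphere
Radius r = 1.7 ft
Formula: V = (4/3) * pi * r^3
r^3 = 4.913
(4/3) * 4.913 = 6.550667
V = 6.550667 * pi
V = 20.58
20.58 ft^3


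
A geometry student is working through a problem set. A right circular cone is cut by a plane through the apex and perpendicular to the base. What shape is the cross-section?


Solid: right circular cone
Cutting plane: through the apex and perpendicular to the base
Visualize the intersection of the plane with the solid's surface.
The boundary of the cut region is a isosceles triangle.
isosceles triangle


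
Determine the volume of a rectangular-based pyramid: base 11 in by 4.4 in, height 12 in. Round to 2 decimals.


Shape: rectangular pyramid
Base: 11 in x 4.4 in, Height h = 12 in
Formula: V = (1/3) * base_area * h
base_area = 11 * 4.4 = 48.4
base_area * h = 48.4 * 12 = 580.8
V = 580.8 / 3
V = 193.6
193.6 in^3


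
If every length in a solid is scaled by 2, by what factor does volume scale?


Linear scale factor k = 2
Rule: under a linear scaling by k, volumes scale by k^3.
k^3 = 2 * 2 * 2
k^3 = 4 * 2
k^3 = 8
Volume scales by a factor of 8.
8 (dimensionless)


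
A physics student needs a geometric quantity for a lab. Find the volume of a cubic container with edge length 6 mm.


Shape: cube
Side s = 6 mm
Formula: V = s^3
V = 6 * 6 * 6
V = 36 * 6
V = 216
216 mm^3


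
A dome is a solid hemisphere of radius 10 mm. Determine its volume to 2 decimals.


Shape: hemisphere (half of a sphere)
Radius r = 10 mm
Formula: V = (1/2) * (4/3) * pi * r^3 = (2/3) * pi * r^3
r^3 = 1000
(2/3) * 1000 = 666.666667
V = 666.666667 * pi
V = 2094.4
2094.4 mm^3


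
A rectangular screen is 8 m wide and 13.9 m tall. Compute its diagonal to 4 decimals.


Shape: rectangle (diagonal via Pythagoras)
Sides: 8 m and 13.9 m
Formula: d = sqrt(l^2 + w^2)
l^2 = 64, w^2 = 193.21
l^2 + w^2 = 257.21
d = sqrt(257.21)
d = 16.0378
16.0378 m


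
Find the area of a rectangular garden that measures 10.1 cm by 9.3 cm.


Shape: rectangle
Length l = 10.1 cm, Width w = 9.3 cm
Formula: A = l * w
A = 10.1 * 9.3
A = 93.93
93.93 cm^2


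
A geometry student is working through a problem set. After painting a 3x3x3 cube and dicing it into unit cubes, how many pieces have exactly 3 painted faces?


Large cube: 3 x 3 x 3, cut into unit cubes.
Cubes with 3 painted faces are at the corners. A cube always has 8 corners.
Count = 8
8 unit cubes


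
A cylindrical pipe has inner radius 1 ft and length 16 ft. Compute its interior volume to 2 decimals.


Shape: cylinder
Radius r = 1 ft, Height h = 16 ft
Formula: V = pi * r^2 * h
r^2 = 1
V = pi * 1 * 16
V = 16 * pi
V = 50.27
50.27 ft^3


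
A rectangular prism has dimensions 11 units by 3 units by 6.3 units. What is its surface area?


Shape: rectangular prism
l = 11 units, w = 3 units, h = 6.3 units
Formula: SA = 2(lw + lh + wh)
lw = 33, lh = 69.3, wh = 18.9
lw + lh + wh = 121.2
SA = 2 * 121.2
SA = 242.4
242.4 units^2


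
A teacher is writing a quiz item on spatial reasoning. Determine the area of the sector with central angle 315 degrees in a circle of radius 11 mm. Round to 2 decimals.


Shape: circular sector
Radius r = 11 mm, Angle = 315 degrees
Formula: A = (angle/360) * pi * r^2
r^2 = 121
Fraction of circle = 315/360
A = (315/360) * pi * 121
A = 105.875 * pi
A = 332.62
332.62 mm^2


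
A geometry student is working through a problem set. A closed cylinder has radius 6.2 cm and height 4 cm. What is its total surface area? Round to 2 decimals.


Shape: closed cylinder
Radius r = 6.2 cm, Height h = 4 cm
Formula: SA = 2*pi*r^2 + 2*pi*r*h = 2*pi*r*(r + h)
r + h = 10.2
2 * r * (r + h) = 2 * 6.2 * 10.2 = 126.48
SA = 126.48 * pi
SA = 397.35
397.35 cm^2


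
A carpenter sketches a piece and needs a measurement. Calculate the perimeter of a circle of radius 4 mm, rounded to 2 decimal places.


Shape: circle
Radius r = 4 mm
Formula: C = 2 * pi * r
C = 2 * pi * 4
C = 8 * pi
C = 25.13
25.13 mm


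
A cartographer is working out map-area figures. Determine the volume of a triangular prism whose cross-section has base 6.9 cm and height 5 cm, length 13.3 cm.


Shape: triangular prism
Triangle base = 6.9 cm, triangle height = 5 cm, prism length L = 13.3 cm
Formula: V = (1/2 * b * h_tri) * L
Cross-section area = 0.5 * 6.9 * 5 = 17.25
V = 17.25 * 13.3
V = 229.425
229.425 cm^3


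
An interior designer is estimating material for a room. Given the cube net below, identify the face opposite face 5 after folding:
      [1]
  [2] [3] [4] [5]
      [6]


Net: cross layout. Take square 3 as the base (bottom).
Fold the four squares in the horizontal row up around 3: 2 -> left, 4 -> right, 5 wraps to the top.
Fold 1 and 6 up from 3: 1 -> back, 6 -> front.
Opposite pairs are therefore: (1, 6), (2, 4), (3, 5).
Face 5 is opposite face 3.
face 3


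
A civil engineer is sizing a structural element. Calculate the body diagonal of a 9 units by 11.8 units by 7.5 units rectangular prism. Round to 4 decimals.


Shape: rectangular box (space diagonal)
l = 9 units, w = 11.8 units, h = 7.5 units
Visualize: the diagonal of the base, then a right triangle with that diagonal and the height.
Formula: d = sqrt(l^2 + w^2 + h^2)
l^2 + w^2 + h^2 = 81 + 139.24 + 56.25 = 276.49
d = sqrt(276.49)
d = 16.628
16.628 units


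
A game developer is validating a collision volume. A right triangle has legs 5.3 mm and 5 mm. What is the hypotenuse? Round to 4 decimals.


Shape: right triangle
Legs a = 5.3 mm, b = 5 mm
Formula: c = sqrt(a^2 + b^2)
a^2 = 28.09, b^2 = 25
a^2 + b^2 = 53.09
c = sqrt(53.09)
c = 7.2863
7.2863 mm


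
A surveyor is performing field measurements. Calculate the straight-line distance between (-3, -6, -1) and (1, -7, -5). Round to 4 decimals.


3D distance between two points
P1 = (-3, -6, -1), P2 = (1, -7, -5)
Formula: d = sqrt((x2-x1)^2 + (y2-y1)^2 + (z2-z1)^2)
dx = 1 - -3 = 4
dy = -7 - -6 = -1
dz = -5 - -1 = -4
dx^2 + dy^2 + dz^2 = 16 + 1 + 16 = 33
d = sqrt(33)
d = 5.7446
5.7446 units


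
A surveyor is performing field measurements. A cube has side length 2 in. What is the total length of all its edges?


Shape: cube
Side s = 2 in
A cube has 12 edges, all equal.
Formula: total edge length = 12 * s
Total = 12 * 2
Total = 24
24 in


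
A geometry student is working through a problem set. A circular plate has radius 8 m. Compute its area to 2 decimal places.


Shape: circle
Radius r = 8 m
Formula: A = pi * r^2
r^2 = 8^2 = 64
A = pi * 64
A = 201.06
201.06 m^2


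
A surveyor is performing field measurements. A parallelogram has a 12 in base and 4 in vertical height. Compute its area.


Shape: parallelogram
Base b = 12 in, Height h = 4 in
Formula: A = b * h
A = 12 * 4
A = 48
48 in^2


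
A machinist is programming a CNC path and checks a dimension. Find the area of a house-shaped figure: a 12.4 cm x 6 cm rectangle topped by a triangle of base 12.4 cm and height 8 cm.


Composite shape: rectangle + triangle
Rectangle area = 12.4 * 6 = 74.4
Triangle area = 0.5 * 12.4 * 8 = 49.6
Total = 74.4 + 49.6
Total = 124
124 cm^2


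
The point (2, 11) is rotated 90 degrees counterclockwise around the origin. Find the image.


Transformation: rotation about the origin
Original point: (2, 11)
Rule for 90 deg counterclockwise: (x, y) -> (-y, x)
Apply: (2, 11) -> (-11, 2)
(-11, 2)


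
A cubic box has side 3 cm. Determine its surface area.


Shape: cube
Side s = 3 cm
A cube has 6 square faces.
Formula: SA = 6 * s^2
s^2 = 9
SA = 6 * 9
SA = 54
54 cm^2


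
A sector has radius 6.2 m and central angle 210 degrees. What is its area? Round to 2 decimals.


Shape: circular sector
Radius r = 6.2 m, Angle = 210 degrees
Formula: A = (angle/360) * pi * r^2
r^2 = 38.44
Fraction of circle = 210/360
A = (210/360) * pi * 38.44
A = 22.423333 * pi
A = 70.44
70.44 m^2


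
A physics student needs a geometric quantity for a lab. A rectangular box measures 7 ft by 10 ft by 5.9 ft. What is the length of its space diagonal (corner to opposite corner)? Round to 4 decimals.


Shape: rectangular box (space diagonal)
l = 7 ft, w = 10 ft, h = 5.9 ft
Visualize: the diagonal of the base, then a right triangle with that diagonal and the height.
Formula: d = sqrt(l^2 + w^2 + h^2)
l^2 + w^2 + h^2 = 49 + 100 + 34.81 = 183.81
d = sqrt(183.81)
d = 13.5577
13.5577 ft


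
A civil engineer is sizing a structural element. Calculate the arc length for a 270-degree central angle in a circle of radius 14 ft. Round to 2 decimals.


Shape: circular arc
Radius r = 14 ft, Angle = 270 degrees
Formula: L = (angle/360) * 2 * pi * r
2 * pi * r = 28 * pi
L = (270/360) * 28 * pi
L = 21 * pi
L = 65.97
65.97 ft


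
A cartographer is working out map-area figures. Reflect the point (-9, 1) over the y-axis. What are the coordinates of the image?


Transformation: reflection
Original point: (-9, 1)
Rule for reflection over the y-axis: (x, y) -> (-x, y)
Apply: (-9, 1) -> (9, 1)
(9, 1)


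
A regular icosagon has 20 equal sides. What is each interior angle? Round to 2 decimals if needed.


Shape: regular icosagon (20 sides)
Formula: interior angle = (n - 2) * 180 / n
(n - 2) = 18
(n - 2) * 180 = 3240
angle = 3240 / 20
angle = 162
162 degrees


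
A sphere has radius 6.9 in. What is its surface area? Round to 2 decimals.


Shape: sphere
Radius r = 6.9 in
Formula: SA = 4 * pi * r^2
r^2 = 47.61
SA = 4 * pi * 47.61
SA = 190.44 * pi
SA = 598.28
598.28 in^2


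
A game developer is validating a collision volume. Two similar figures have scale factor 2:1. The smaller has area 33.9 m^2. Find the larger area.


Linear scale factor k = 2
Original area = 33.9 m^2
Rule: under a linear scaling by k, areas scale by k^2.
k^2 = 2^2 = 4
New area = 33.9 * 4
New area = 135.6
135.6 m^2


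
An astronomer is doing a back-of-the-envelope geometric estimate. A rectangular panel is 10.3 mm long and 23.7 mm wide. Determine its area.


Shape: rectangle
Length l = 10.3 mm, Width w = 23.7 mm
Formula: A = l * w
A = 10.3 * 23.7
A = 244.11
244.11 mm^2


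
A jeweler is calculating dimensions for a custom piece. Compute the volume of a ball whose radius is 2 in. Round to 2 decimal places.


Shape: sphere
Radius r = 2 in
Formula: V = (4/3) * pi * r^3
r^3 = 8
(4/3) * 8 = 10.666667
V = 10.666667 * pi
V = 33.51
33.51 in^3


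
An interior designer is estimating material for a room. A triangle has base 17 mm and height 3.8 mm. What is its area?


Shape: triangle
Base b = 17 mm, Height h = 3.8 mm
Formula: A = (1/2) * b * h
A = 0.5 * 17 * 3.8
A = 0.5 * 64.6
A = 32.3
32.3 mm^2


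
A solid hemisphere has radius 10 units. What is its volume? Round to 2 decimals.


Shape: hemisphere (half of a sphere)
Radius r = 10 units
Formula: V = (1/2) * (4/3) * pi * r^3 = (2/3) * pi * r^3
r^3 = 1000
(2/3) * 1000 = 666.666667
V = 666.666667 * pi
V = 2094.4
2094.4 units^3


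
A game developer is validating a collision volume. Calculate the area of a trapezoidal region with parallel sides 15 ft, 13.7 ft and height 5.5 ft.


Shape: trapezoid
Parallel sides a = 15 ft, b = 13.7 ft; Height h = 5.5 ft
Formula: A = (a + b) * h / 2
a + b = 15 + 13.7 = 28.7
A = 28.7 * 5.5 / 2
A = 157.85 / 2
A = 78.925
78.925 ft^2


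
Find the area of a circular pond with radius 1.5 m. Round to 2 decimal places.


Shape: circle
Radius r = 1.5 m
Formula: A = pi * r^2
r^2 = 1.5^2 = 2.25
A = pi * 2.25
A = 7.07
7.07 m^2


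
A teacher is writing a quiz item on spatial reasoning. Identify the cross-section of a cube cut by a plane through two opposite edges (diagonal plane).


Solid: cube
Cutting plane: through two opposite edges (diagonal plane)
Visualize the intersection of the plane with the solid's surface.
The boundary of the cut region is a rectangle.
rectangle


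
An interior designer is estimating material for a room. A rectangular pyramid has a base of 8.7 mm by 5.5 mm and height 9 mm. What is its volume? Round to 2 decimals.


Shape: rectangular pyramid
Base: 8.7 mm x 5.5 mm, Height h = 9 mm
Formula: V = (1/3) * base_area * h
base_area = 8.7 * 5.5 = 47.85
base_area * h = 47.85 * 9 = 430.65
V = 430.65 / 3
V = 143.55
143.55 mm^3


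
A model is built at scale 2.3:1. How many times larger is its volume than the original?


Linear scale factor k = 2.3
Rule: under a linear scaling by k, volumes scale by k^3.
k^3 = 2.3 * 2.3 * 2.3
k^3 = 5.29 * 2.3
k^3 = 12.167
Volume scales by a factor of 12.167.
12.167 (dimensionless)


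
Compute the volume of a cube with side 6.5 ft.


Shape: cube
Side s = 6.5 ft
Formula: V = s^3
V = 6.5 * 6.5 * 6.5
V = 42.25 * 6.5
V = 274.625
274.625 ft^3


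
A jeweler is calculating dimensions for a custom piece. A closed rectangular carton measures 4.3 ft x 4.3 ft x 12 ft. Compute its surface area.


Shape: rectangular prism
l = 4.3 ft, w = 4.3 ft, h = 12 ft
Formula: SA = 2(lw + lh + wh)
lw = 18.49, lh = 51.6, wh = 51.6
lw + lh + wh = 121.69
SA = 2 * 121.69
SA = 243.38
243.38 ft^2


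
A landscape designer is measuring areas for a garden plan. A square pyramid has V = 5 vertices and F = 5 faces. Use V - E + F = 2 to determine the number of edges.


Polyhedron: square pyramid
Euler's formula for convex polyhedra: V - E + F = 2
Given: V = 5 vertices and F = 5 faces
Solve for E:
E = V + F - 2 = 5 + 5 - 2 = 8
8 edges


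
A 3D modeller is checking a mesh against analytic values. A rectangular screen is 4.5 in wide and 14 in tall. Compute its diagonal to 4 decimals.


Shape: rectangle (diagonal via Pythagoras)
Sides: 4.5 in and 14 in
Formula: d = sqrt(l^2 + w^2)
l^2 = 20.25, w^2 = 196
l^2 + w^2 = 216.25
d = sqrt(216.25)
d = 14.7054
14.7054 in


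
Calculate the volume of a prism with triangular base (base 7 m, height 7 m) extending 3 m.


Shape: triangular prism
Triangle base = 7 m, triangle height = 7 m, prism length L = 3 m
Formula: V = (1/2 * b * h_tri) * L
Cross-section area = 0.5 * 7 * 7 = 24.5
V = 24.5 * 3
V = 73.5
73.5 m^3


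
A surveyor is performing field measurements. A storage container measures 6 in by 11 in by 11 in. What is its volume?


Shape: rectangular prism
l = 6 in, w = 11 in, h = 11 in
Formula: V = l * w * h
V = 6 * 11 * 11
V = 66 * 11
V = 726
726 in^3


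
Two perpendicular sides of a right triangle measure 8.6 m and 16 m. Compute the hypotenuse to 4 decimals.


Shape: right triangle
Legs a = 8.6 m, b = 16 m
Formula: c = sqrt(a^2 + b^2)
a^2 = 73.96, b^2 = 256
a^2 + b^2 = 329.96
c = sqrt(329.96)
c = 18.1648
18.1648 m


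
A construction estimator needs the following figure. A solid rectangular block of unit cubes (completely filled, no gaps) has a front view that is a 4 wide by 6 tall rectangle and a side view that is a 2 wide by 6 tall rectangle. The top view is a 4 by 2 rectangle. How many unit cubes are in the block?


Orthographic views of a solid rectangular block:
Front view 4 x 6 -> length = 4, height = 6
Side view 2 x 6 -> width = 2, height = 6 (consistent)
Top view 4 x 2 -> confirms length = 4, width = 2
The block is 4 x 2 x 6.
Total unit cubes = 4 * 2 * 6 = 48
48 unit cubes


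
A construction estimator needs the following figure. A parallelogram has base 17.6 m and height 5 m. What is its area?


Shape: parallelogram
Base b = 17.6 m, Height h = 5 m
Formula: A = b * h
A = 17.6 * 5
A = 88
88 m^2


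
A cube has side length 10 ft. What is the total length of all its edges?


Shape: cube
Side s = 10 ft
A cube has 12 edges, all equal.
Formula: total edge length = 12 * s
Total = 12 * 10
Total = 120
120 ft


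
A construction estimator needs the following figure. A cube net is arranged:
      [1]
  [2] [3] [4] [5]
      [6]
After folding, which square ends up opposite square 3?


Net: cross layout. Take square 3 as the base (bottom).
Fold the four squares in the horizontal row up around 3: 2 -> left, 4 -> right, 5 wraps to the top.
Fold 1 and 6 up from 3: 1 -> back, 6 -> front.
Opposite pairs are therefore: (1, 6), (2, 4), (3, 5).
Face 3 is opposite face 5.
face 5


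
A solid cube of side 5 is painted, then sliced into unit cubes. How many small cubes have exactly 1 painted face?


Large cube: 5 x 5 x 5, cut into unit cubes.
n = 5, so n - 2 = 3
Cubes with 1 painted face lie in the interior of each face.
A cube has 6 faces; each contributes (n - 2)^2 = 9 such cubes.
Count = 6 * 9 = 54
54 unit cubes


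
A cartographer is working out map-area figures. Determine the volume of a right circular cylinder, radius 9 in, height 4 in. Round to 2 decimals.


Shape: cylinder
Radius r = 9 in, Height h = 4 in
Formula: V = pi * r^2 * h
r^2 = 81
V = pi * 81 * 4
V = 324 * pi
V = 1017.88
1017.88 in^3


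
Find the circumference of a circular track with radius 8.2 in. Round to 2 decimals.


Shape: circle
Radius r = 8.2 in
Formula: C = 2 * pi * r
C = 2 * pi * 8.2
C = 16.4 * pi
C = 51.52
51.52 in


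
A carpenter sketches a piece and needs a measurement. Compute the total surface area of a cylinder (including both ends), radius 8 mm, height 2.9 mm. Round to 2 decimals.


Shape: closed cylinder
Radius r = 8 mm, Height h = 2.9 mm
Formula: SA = 2*pi*r^2 + 2*pi*r*h = 2*pi*r*(r + h)
r + h = 10.9
2 * r * (r + h) = 2 * 8 * 10.9 = 174.4
SA = 174.4 * pi
SA = 547.89
547.89 mm^2


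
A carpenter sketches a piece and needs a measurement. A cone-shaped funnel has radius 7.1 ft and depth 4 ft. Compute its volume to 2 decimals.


Shape: cone
Radius r = 7.1 ft, Height h = 4 ft
Formula: V = (1/3) * pi * r^2 * h
r^2 = 50.41
pi * r^2 * h = pi * 50.41 * 4 = 201.64 * pi
V = 201.64 * pi / 3
V = 211.16
211.16 ft^3


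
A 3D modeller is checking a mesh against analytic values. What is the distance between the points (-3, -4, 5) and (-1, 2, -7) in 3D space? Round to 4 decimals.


3D distance between two points
P1 = (-3, -4, 5), P2 = (-1, 2, -7)
Formula: d = sqrt((x2-x1)^2 + (y2-y1)^2 + (z2-z1)^2)
dx = -1 - -3 = 2
dy = 2 - -4 = 6
dz = -7 - 5 = -12
dx^2 + dy^2 + dz^2 = 4 + 36 + 144 = 184
d = sqrt(184)
d = 13.5647
13.5647 units


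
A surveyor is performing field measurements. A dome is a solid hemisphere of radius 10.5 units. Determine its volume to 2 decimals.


Shape: hemisphere (half of a sphere)
Radius r = 10.5 units
Formula: V = (1/2) * (4/3) * pi * r^3 = (2/3) * pi * r^3
r^3 = 1157.625
(2/3) * 1157.625 = 771.75
V = 771.75 * pi
V = 2424.52
2424.52 units^3


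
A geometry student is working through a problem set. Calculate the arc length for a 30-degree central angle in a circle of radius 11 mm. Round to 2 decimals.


Shape: circular arc
Radius r = 11 mm, Angle = 30 degrees
Formula: L = (angle/360) * 2 * pi * r
2 * pi * r = 22 * pi
L = (30/360) * 22 * pi
L = 1.833333 * pi
L = 5.76
5.76 mm


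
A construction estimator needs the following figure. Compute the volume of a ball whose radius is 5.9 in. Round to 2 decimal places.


Shape: sphere
Radius r = 5.9 in
Formula: V = (4/3) * pi * r^3
r^3 = 205.379
(4/3) * 205.379 = 273.838667
V = 273.838667 * pi
V = 860.29
860.29 in^3


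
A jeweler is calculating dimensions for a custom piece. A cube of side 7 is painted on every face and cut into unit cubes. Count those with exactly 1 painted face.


Large cube: 7 x 7 x 7, cut into unit cubes.
n = 7, so n - 2 = 5
Cubes with 1 painted face lie in the interior of each face.
A cube has 6 faces; each contributes (n - 2)^2 = 25 such cubes.
Count = 6 * 25 = 150
150 unit cubes


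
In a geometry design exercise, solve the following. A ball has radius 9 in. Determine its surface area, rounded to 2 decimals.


Shape: sphere
Radius r = 9 in
Formula: SA = 4 * pi * r^2
r^2 = 81
SA = 4 * pi * 81
SA = 324 * pi
SA = 1017.88
1017.88 in^2


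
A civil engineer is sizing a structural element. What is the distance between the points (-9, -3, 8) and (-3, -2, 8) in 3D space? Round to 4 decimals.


3D distance between two points
P1 = (-9, -3, 8), P2 = (-3, -2, 8)
Formula: d = sqrt((x2-x1)^2 + (y2-y1)^2 + (z2-z1)^2)
dx = -3 - -9 = 6
dy = -2 - -3 = 1
dz = 8 - 8 = 0
dx^2 + dy^2 + dz^2 = 36 + 1 + 0 = 37
d = sqrt(37)
d = 6.0828
6.0828 units


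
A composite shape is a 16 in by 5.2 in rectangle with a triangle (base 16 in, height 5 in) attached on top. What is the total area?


Composite shape: rectangle + triangle
Rectangle area = 16 * 5.2 = 83.2
Triangle area = 0.5 * 16 * 5 = 40
Total = 83.2 + 40
Total = 123.2
123.2 in^2


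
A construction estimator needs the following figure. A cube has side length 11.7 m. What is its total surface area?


Shape: cube
Side s = 11.7 m
A cube has 6 square faces.
Formula: SA = 6 * s^2
s^2 = 136.89
SA = 6 * 136.89
SA = 821.34
821.34 m^2


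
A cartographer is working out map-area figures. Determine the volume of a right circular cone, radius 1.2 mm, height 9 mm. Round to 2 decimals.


Shape: cone
Radius r = 1.2 mm, Height h = 9 mm
Formula: V = (1/3) * pi * r^2 * h
r^2 = 1.44
pi * r^2 * h = pi * 1.44 * 9 = 12.96 * pi
V = 12.96 * pi / 3
V = 13.57
13.57 mm^3


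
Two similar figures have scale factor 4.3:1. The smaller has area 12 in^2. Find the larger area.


Linear scale factor k = 4.3
Original area = 12 in^2
Rule: under a linear scaling by k, areas scale by k^2.
k^2 = 4.3^2 = 18.49
New area = 12 * 18.49
New area = 221.88
221.88 in^2


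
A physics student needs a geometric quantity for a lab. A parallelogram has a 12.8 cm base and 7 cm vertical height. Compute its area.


Shape: parallelogram
Base b = 12.8 cm, Height h = 7 cm
Formula: A = b * h
A = 12.8 * 7
A = 89.6
89.6 cm^2


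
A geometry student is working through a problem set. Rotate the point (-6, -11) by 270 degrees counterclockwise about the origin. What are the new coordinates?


Transformation: rotation about the origin
Original point: (-6, -11)
Rule for 270 deg counterclockwise: (x, y) -> (y, -x)
Apply: (-6, -11) -> (-11, 6)
(-11, 6)


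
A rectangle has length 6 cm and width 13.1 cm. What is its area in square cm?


Shape: rectangle
Length l = 6 cm, Width w = 13.1 cm
Formula: A = l * w
A = 6 * 13.1
A = 78.6
78.6 cm^2


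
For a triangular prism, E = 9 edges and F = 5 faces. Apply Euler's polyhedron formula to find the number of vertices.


Polyhedron: triangular prism
Euler's formula for convex polyhedra: V - E + F = 2
Given: E = 9 edges and F = 5 faces
Solve for V:
V = 2 + E - F = 2 + 9 - 5 = 6
6 vertices


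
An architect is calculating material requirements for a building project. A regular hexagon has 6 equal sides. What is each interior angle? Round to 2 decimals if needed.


Shape: regular hexagon (6 sides)
Formula: interior angle = (n - 2) * 180 / n
(n - 2) = 4
(n - 2) * 180 = 720
angle = 720 / 6
angle = 120
120 degrees


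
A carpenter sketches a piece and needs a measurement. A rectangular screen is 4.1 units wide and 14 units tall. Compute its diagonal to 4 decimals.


Shape: rectangle (diagonal via Pythagoras)
Sides: 4.1 units and 14 units
Formula: d = sqrt(l^2 + w^2)
l^2 = 16.81, w^2 = 196
l^2 + w^2 = 212.81
d = sqrt(212.81)
d = 14.588
14.588 units


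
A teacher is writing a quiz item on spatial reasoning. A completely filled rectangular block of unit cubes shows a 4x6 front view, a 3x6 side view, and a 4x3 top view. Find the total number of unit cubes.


Orthographic views of a solid rectangular block:
Front view 4 x 6 -> length = 4, height = 6
Side view 3 x 6 -> width = 3, height = 6 (consistent)
Top view 4 x 3 -> confirms length = 4, width = 3
The block is 4 x 3 x 6.
Total unit cubes = 4 * 3 * 6 = 72
72 unit cubes


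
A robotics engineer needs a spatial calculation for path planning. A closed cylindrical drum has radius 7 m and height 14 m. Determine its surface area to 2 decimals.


Shape: closed cylinder
Radius r = 7 m, Height h = 14 m
Formula: SA = 2*pi*r^2 + 2*pi*r*h = 2*pi*r*(r + h)
r + h = 21
2 * r * (r + h) = 2 * 7 * 21 = 294
SA = 294 * pi
SA = 923.63
923.63 m^2


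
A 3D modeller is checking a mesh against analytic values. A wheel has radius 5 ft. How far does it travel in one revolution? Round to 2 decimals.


Shape: circle
Radius r = 5 ft
Formula: C = 2 * pi * r
C = 2 * pi * 5
C = 10 * pi
C = 31.42
31.42 ft


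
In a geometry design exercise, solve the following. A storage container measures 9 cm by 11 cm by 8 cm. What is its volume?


Shape: rectangular prism
l = 9 cm, w = 11 cm, h = 8 cm
Formula: V = l * w * h
V = 9 * 11 * 8
V = 99 * 8
V = 792
792 cm^3


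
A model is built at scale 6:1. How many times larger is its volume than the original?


Linear scale factor k = 6
Rule: under a linear scaling by k, volumes scale by k^3.
k^3 = 6 * 6 * 6
k^3 = 36 * 6
k^3 = 216
Volume scales by a factor of 216.
216 (dimensionless)


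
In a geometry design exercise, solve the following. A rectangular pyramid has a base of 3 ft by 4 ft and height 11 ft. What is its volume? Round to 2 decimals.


Shape: rectangular pyramid
Base: 3 ft x 4 ft, Height h = 11 ft
Formula: V = (1/3) * base_area * h
base_area = 3 * 4 = 12
base_area * h = 12 * 11 = 132
V = 132 / 3
V = 44
44 ft^3


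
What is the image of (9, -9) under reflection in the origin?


Transformation: reflection
Original point: (9, -9)
Rule for reflection through the origin: (x, y) -> (-x, -y)
Apply: (9, -9) -> (-9, 9)
(-9, 9)


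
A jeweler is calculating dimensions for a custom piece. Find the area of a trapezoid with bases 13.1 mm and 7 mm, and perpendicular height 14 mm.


Shape: trapezoid
Parallel sides a = 13.1 mm, b = 7 mm; Height h = 14 mm
Formula: A = (a + b) * h / 2
a + b = 13.1 + 7 = 20.1
A = 20.1 * 14 / 2
A = 281.4 / 2
A = 140.7
140.7 mm^2


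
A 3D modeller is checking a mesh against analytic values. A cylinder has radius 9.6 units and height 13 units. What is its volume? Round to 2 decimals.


Shape: cylinder
Radius r = 9.6 units, Height h = 13 units
Formula: V = pi * r^2 * h
r^2 = 92.16
V = pi * 92.16 * 13
V = 1198.08 * pi
V = 3763.88
3763.88 units^3


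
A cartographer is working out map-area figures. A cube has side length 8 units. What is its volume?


Shape: cube
Side s = 8 units
Formula: V = s^3
V = 8 * 8 * 8
V = 64 * 8
V = 512
512 units^3


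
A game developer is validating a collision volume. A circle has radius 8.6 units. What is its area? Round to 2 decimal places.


Shape: circle
Radius r = 8.6 units
Formula: A = pi * r^2
r^2 = 8.6^2 = 73.96
A = pi * 73.96
A = 232.35
232.35 units^2


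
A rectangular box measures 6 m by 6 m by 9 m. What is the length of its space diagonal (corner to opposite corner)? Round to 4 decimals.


Shape: rectangular box (space diagonal)
l = 6 m, w = 6 m, h = 9 m
Visualize: the diagonal of the base, then a right triangle with that diagonal and the height.
Formula: d = sqrt(l^2 + w^2 + h^2)
l^2 + w^2 + h^2 = 36 + 36 + 81 = 153
d = sqrt(153)
d = 12.3693
12.3693 m


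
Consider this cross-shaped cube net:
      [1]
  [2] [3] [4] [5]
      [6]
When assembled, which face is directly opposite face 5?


Net: cross layout. Take square 3 as the base (bottom).
Fold the four squares in the horizontal row up around 3: 2 -> left, 4 -> right, 5 wraps to the top.
Fold 1 and 6 up from 3: 1 -> back, 6 -> front.
Opposite pairs are therefore: (1, 6), (2, 4), (3, 5).
Face 5 is opposite face 3.
face 3


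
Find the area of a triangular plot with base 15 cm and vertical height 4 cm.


Shape: triangle
Base b = 15 cm, Height h = 4 cm
Formula: A = (1/2) * b * h
A = 0.5 * 15 * 4
A = 0.5 * 60
A = 30
30 cm^2


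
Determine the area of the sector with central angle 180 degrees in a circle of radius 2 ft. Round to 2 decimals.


Shape: circular sector
Radius r = 2 ft, Angle = 180 degrees
Formula: A = (angle/360) * pi * r^2
r^2 = 4
Fraction of circle = 180/360
A = (180/360) * pi * 4
A = 2 * pi
A = 6.28
6.28 ft^2


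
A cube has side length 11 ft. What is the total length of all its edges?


Shape: cube
Side s = 11 ft
A cube has 12 edges, all equal.
Formula: total edge length = 12 * s
Total = 12 * 11
Total = 132
132 ft


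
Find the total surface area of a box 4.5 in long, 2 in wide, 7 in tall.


Shape: rectangular prism
l = 4.5 in, w = 2 in, h = 7 in
Formula: SA = 2(lw + lh + wh)
lw = 9, lh = 31.5, wh = 14
lw + lh + wh = 54.5
SA = 2 * 54.5
SA = 109
109 in^2


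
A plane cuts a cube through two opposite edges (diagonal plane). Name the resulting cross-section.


Solid: cube
Cutting plane: through two opposite edges (diagonal plane)
Visualize the intersection of the plane with the solid's surface.
The boundary of the cut region is a rectangle.
rectangle


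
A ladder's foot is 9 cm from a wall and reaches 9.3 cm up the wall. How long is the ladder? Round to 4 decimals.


Shape: right triangle
Legs a = 9 cm, b = 9.3 cm
Formula: c = sqrt(a^2 + b^2)
a^2 = 81, b^2 = 86.49
a^2 + b^2 = 167.49
c = sqrt(167.49)
c = 12.9418
12.9418 cm


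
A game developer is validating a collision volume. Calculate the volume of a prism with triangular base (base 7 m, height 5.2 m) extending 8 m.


Shape: triangular prism
Triangle base = 7 m, triangle height = 5.2 m, prism length L = 8 m
Formula: V = (1/2 * b * h_tri) * L
Cross-section area = 0.5 * 7 * 5.2 = 18.2
V = 18.2 * 8
V = 145.6
145.6 m^3


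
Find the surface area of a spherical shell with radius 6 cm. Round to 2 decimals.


Shape: sphere
Radius r = 6 cm
Formula: SA = 4 * pi * r^2
r^2 = 36
SA = 4 * pi * 36
SA = 144 * pi
SA = 452.39
452.39 cm^2


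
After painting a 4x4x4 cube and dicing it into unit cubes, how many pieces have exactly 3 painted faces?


Large cube: 4 x 4 x 4, cut into unit cubes.
Cubes with 3 painted faces are at the corners. A cube always has 8 corners.
Count = 8
8 unit cubes


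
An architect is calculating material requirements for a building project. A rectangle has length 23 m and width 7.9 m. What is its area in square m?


Shape: rectangle
Length l = 23 m, Width w = 7.9 m
Formula: A = l * w
A = 23 * 7.9
A = 181.7
181.7 m^2


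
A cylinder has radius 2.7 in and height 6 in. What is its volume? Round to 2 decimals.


Shape: cylinder
Radius r = 2.7 in, Height h = 6 in
Formula: V = pi * r^2 * h
r^2 = 7.29
V = pi * 7.29 * 6
V = 43.74 * pi
V = 137.41
137.41 in^3
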